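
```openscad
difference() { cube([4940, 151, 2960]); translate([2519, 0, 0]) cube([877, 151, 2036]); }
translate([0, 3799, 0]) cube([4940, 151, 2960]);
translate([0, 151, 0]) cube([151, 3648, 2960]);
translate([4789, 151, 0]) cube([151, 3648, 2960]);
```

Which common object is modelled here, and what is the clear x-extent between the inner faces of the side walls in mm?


A single room. The interior width is 4638 mm.

Four walls enclosing a rectangle with a door in the front wall — a room. Outside width 4940 minus two 151 mm walls gives 4638 mm.


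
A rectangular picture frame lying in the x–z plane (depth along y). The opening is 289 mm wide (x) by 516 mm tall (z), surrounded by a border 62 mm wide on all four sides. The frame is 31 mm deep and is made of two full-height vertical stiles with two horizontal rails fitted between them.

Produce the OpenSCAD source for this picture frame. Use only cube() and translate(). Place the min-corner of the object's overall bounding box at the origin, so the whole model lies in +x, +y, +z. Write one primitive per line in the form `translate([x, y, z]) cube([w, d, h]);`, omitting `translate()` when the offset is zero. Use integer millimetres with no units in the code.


cube([62, 31, 640]);
translate([351, 0, 0]) cube([62, 31, 640]);
translate([62, 0, 0]) cube([289, 31, 62]);
translate([62, 0, 578]) cube([289, 31, 62]);


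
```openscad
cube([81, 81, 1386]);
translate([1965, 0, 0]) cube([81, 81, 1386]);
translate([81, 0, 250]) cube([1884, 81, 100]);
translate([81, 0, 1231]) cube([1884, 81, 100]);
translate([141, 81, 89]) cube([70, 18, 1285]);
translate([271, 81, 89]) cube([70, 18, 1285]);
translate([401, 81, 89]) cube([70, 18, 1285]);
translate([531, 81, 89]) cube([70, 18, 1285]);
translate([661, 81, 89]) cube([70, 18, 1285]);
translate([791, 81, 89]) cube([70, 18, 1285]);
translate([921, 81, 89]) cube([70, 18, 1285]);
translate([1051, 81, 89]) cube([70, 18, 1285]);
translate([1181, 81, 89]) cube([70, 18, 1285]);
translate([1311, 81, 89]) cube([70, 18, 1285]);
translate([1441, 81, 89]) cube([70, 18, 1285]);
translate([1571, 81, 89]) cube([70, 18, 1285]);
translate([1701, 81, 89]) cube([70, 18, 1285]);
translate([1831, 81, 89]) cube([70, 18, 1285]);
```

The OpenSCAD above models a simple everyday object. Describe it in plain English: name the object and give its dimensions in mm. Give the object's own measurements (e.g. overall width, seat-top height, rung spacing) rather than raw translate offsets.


A fence section. Two 81×81 mm posts, 1386 mm tall, stand on the floor with a clear span of 1884 mm between their inner faces. Two horizontal rails of 81×100 mm section span the gap between the posts with their undersides at z = 250 mm and z = 1231 mm, flush with the posts' −y face. 14 pickets, each 70 mm wide, 18 mm thick and 1285 mm tall, are fixed to the +y face of the rails with their bottoms at z = 89 mm, spaced across the span with a 60 mm gap after the −x post and between neighbouring pickets, with 64 mm left before the +x post.


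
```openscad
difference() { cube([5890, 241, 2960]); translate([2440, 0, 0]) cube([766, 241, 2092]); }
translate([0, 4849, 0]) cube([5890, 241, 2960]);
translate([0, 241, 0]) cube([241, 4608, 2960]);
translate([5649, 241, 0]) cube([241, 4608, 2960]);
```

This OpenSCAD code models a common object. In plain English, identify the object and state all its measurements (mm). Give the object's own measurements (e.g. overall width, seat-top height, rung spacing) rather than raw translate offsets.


A single room: four walls, each 2960 mm tall and 241 mm thick, enclosing an outside footprint 5890×5090 mm (x × y), no floor or roof. The front and back walls (−y and +y sides) run the full x-width; the side walls fit between their inner faces. A door opening 766 mm wide and 2092 mm tall is cut through the front wall from the floor up, its −x edge 2440 mm from the wall's −x end.


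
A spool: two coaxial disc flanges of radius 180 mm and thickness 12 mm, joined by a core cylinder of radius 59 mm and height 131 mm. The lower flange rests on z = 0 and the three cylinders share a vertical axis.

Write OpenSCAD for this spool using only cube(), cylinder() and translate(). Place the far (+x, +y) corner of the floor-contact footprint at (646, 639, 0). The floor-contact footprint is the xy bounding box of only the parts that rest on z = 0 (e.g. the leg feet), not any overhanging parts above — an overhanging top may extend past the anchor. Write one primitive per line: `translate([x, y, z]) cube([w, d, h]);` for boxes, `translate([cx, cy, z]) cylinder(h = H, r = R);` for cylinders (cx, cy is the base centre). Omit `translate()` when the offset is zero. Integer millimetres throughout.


translate([466, 459, 0]) cylinder(h = 12, r = 180);
translate([466, 459, 12]) cylinder(h = 131, r = 59);
translate([466, 459, 143]) cylinder(h = 12, r = 180);


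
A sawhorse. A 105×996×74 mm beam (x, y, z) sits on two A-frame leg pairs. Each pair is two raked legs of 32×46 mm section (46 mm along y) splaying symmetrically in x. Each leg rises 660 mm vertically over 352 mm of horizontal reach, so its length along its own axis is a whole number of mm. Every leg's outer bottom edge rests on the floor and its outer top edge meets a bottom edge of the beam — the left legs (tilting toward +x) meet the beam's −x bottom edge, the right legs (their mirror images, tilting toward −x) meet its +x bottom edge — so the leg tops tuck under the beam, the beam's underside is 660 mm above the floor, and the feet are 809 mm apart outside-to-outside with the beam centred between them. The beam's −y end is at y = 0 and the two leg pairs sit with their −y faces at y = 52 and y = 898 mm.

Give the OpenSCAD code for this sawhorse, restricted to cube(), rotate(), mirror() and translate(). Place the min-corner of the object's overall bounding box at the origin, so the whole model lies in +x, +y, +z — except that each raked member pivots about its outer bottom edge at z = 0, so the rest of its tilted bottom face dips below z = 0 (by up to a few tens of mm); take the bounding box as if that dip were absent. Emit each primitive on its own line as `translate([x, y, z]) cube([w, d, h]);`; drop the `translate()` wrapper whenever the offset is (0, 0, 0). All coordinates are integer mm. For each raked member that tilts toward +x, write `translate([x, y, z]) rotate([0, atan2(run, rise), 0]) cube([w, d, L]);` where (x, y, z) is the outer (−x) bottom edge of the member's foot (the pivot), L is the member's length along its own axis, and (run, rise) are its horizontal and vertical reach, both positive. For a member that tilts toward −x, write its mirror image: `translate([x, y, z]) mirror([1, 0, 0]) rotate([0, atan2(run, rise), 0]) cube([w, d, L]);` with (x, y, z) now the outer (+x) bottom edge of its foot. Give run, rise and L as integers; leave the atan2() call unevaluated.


translate([352, 0, 660]) cube([105, 996, 74]);
translate([0, 52, 0]) rotate([0, atan2(352, 660), 0]) cube([32, 46, 748]);
translate([809, 52, 0]) mirror([1, 0, 0]) rotate([0, atan2(352, 660), 0]) cube([32, 46, 748]);
translate([0, 898, 0]) rotate([0, atan2(352, 660), 0]) cube([32, 46, 748]);
translate([809, 898, 0]) mirror([1, 0, 0]) rotate([0, atan2(352, 660), 0]) cube([32, 46, 748]);


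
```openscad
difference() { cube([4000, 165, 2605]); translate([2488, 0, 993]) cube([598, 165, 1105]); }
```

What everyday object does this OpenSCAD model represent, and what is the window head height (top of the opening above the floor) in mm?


A wall with a window opening. The window head height is 2098 mm.

A wall with a rectangular opening subtracted — a window. Sill at z = 993, opening 1105 mm tall, so the head is at 993 + 1105 = 2098 mm.


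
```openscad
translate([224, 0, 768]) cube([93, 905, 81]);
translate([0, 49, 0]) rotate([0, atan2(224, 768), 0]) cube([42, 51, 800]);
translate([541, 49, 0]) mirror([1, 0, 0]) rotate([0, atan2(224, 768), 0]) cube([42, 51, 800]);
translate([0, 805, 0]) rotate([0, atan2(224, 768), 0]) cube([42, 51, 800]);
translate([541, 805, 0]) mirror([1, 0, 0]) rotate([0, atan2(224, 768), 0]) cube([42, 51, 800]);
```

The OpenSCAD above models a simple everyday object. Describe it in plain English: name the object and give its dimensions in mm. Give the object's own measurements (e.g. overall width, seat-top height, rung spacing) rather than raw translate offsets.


A sawhorse. A 93×905×81 mm beam (x, y, z) sits on two A-frame leg pairs. Each pair is two raked legs of 42×51 mm section (51 mm along y) splaying symmetrically in x. Each leg rises 768 mm vertically over 224 mm of horizontal reach and is 800 mm long along its own axis. Every leg's outer bottom edge rests on the floor and its outer top edge meets a bottom edge of the beam — the left legs (tilting toward +x) meet the beam's −x bottom edge, the right legs (their mirror images, tilting toward −x) meet its +x bottom edge — so the leg tops tuck under the beam, the beam's underside is 768 mm above the floor, and the feet are 541 mm apart outside-to-outside with the beam centred between them. The two leg pairs are set in 49 mm from either end of the beam.


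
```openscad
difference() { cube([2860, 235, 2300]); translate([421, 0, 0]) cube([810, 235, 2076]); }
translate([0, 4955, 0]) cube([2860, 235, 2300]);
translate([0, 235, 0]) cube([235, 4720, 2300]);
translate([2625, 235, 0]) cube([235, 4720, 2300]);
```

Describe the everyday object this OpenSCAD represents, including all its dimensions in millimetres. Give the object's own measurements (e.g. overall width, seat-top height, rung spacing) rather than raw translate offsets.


A single room: four walls, each 2300 mm tall and 235 mm thick, enclosing an outside footprint 2860×5190 mm (x × y), no floor or roof. The front and back walls (−y and +y sides) run the full x-width; the side walls fit between their inner faces. A door opening 810 mm wide and 2076 mm tall is cut through the front wall from the floor up, its −x edge 421 mm from the wall's −x end.


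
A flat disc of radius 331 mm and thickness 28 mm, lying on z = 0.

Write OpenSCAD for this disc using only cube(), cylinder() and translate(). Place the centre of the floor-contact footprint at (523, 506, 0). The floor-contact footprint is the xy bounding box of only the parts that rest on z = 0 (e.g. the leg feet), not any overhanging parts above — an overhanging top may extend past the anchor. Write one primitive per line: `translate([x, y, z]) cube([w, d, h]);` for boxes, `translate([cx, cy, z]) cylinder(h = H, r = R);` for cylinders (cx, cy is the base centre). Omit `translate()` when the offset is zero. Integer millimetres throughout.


translate([523, 506, 0]) cylinder(h = 28, r = 331);


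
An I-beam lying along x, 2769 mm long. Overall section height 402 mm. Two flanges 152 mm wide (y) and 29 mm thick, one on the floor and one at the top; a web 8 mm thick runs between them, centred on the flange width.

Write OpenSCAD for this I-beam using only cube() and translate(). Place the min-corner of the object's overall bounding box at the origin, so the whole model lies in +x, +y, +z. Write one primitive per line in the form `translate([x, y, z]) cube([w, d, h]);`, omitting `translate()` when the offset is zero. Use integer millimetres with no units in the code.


cube([2769, 152, 29]);
translate([0, 72, 29]) cube([2769, 8, 344]);
translate([0, 0, 373]) cube([2769, 152, 29]);


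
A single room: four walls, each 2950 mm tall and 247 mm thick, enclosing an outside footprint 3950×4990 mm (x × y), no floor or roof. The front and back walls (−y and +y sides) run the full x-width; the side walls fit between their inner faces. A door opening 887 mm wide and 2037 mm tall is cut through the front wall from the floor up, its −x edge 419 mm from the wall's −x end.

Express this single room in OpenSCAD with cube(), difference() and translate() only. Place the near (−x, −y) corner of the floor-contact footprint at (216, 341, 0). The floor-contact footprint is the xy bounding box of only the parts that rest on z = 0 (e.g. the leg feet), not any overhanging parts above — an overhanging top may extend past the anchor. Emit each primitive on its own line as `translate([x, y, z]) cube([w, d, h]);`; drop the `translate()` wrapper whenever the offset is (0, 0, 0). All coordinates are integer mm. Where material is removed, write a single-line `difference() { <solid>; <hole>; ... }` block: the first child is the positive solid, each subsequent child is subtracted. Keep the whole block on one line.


difference() { translate([216, 341, 0]) cube([3950, 247, 2950]); translate([635, 341, 0]) cube([887, 247, 2037]); }
translate([216, 5084, 0]) cube([3950, 247, 2950]);
translate([216, 588, 0]) cube([247, 4496, 2950]);
translate([3919, 588, 0]) cube([247, 4496, 2950]);


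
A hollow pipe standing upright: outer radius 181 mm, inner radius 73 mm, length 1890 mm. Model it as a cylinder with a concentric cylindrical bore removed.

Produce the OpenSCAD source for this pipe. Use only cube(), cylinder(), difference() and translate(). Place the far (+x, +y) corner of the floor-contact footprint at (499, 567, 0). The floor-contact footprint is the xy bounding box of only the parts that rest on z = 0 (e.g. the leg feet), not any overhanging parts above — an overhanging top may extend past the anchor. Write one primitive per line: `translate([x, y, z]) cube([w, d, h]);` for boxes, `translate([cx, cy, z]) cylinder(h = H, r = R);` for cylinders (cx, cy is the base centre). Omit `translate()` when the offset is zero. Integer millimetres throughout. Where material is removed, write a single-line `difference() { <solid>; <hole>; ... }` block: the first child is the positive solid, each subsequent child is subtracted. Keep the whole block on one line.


difference() { translate([318, 386, 0]) cylinder(h = 1890, r = 181); translate([318, 386, 0]) cylinder(h = 1890, r = 73); }


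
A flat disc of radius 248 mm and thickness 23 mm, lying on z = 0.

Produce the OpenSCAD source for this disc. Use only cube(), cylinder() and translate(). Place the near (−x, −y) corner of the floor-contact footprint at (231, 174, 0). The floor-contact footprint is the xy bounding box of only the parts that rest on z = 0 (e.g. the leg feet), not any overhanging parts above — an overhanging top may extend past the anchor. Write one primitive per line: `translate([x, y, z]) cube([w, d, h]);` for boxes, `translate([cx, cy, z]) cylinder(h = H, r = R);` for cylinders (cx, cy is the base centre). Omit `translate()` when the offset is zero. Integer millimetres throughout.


translate([479, 422, 0]) cylinder(h = 23, r = 248);


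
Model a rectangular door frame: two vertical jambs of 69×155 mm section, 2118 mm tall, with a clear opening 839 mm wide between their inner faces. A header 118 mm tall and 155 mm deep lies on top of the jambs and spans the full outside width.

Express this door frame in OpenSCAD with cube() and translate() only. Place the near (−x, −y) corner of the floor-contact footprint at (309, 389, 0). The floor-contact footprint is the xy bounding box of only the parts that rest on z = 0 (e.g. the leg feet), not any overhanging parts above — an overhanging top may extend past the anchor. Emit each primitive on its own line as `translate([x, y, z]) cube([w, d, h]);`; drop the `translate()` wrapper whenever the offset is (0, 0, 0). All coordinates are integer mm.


translate([309, 389, 0]) cube([69, 155, 2118]);
translate([1217, 389, 0]) cube([69, 155, 2118]);
translate([309, 389, 2118]) cube([977, 155, 118]);


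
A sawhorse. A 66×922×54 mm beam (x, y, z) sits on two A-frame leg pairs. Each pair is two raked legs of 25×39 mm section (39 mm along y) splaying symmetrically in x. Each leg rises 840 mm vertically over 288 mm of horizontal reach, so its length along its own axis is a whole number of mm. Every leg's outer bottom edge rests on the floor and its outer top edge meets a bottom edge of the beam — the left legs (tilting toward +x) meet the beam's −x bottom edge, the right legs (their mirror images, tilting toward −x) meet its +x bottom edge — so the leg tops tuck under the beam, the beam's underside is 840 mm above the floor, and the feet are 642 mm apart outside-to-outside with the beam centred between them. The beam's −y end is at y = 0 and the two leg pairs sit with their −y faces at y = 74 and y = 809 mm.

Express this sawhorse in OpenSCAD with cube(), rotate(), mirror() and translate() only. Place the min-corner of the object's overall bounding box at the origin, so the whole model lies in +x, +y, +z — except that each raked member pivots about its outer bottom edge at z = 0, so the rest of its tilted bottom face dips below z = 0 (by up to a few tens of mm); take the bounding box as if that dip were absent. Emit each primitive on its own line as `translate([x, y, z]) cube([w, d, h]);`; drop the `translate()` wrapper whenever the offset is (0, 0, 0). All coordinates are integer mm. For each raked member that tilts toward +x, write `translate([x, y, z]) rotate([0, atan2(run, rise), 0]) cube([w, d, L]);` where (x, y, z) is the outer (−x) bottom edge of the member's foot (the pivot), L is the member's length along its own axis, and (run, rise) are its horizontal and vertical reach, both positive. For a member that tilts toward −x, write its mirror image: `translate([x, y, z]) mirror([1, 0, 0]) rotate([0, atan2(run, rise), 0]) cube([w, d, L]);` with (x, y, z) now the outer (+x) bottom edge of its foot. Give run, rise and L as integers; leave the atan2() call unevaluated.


translate([288, 0, 840]) cube([66, 922, 54]);
translate([0, 74, 0]) rotate([0, atan2(288, 840), 0]) cube([25, 39, 888]);
translate([642, 74, 0]) mirror([1, 0, 0]) rotate([0, atan2(288, 840), 0]) cube([25, 39, 888]);
translate([0, 809, 0]) rotate([0, atan2(288, 840), 0]) cube([25, 39, 888]);
translate([642, 809, 0]) mirror([1, 0, 0]) rotate([0, atan2(288, 840), 0]) cube([25, 39, 888]);


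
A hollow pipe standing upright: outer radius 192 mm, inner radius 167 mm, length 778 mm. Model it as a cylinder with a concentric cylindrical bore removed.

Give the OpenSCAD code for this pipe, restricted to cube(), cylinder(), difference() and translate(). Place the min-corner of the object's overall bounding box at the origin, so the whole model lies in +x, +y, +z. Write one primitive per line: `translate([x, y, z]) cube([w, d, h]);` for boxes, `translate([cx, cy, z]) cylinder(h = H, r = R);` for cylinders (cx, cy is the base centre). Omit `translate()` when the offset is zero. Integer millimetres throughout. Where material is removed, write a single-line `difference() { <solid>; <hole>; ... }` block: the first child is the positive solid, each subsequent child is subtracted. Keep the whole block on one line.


difference() { translate([192, 192, 0]) cylinder(h = 778, r = 192); translate([192, 192, 0]) cylinder(h = 778, r = 167); }


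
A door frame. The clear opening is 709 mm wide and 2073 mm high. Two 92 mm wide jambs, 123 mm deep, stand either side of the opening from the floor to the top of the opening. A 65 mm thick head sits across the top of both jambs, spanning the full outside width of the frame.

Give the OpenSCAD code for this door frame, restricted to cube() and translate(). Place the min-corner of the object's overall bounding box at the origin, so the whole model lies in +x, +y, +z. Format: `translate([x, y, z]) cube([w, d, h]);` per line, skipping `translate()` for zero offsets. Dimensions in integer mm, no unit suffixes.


cube([92, 123, 2073]);
translate([801, 0, 0]) cube([92, 123, 2073]);
translate([0, 0, 2073]) cube([893, 123, 65]);


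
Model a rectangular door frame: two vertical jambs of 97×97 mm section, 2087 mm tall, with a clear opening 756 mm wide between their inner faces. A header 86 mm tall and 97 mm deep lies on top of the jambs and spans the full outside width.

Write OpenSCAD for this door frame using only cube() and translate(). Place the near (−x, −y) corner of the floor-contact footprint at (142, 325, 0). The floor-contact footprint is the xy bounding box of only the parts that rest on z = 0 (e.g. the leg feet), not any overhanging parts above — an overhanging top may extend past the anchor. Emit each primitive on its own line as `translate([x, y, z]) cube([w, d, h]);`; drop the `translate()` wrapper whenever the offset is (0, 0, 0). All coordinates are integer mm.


translate([142, 325, 0]) cube([97, 97, 2087]);
translate([995, 325, 0]) cube([97, 97, 2087]);
translate([142, 325, 2087]) cube([950, 97, 86]);


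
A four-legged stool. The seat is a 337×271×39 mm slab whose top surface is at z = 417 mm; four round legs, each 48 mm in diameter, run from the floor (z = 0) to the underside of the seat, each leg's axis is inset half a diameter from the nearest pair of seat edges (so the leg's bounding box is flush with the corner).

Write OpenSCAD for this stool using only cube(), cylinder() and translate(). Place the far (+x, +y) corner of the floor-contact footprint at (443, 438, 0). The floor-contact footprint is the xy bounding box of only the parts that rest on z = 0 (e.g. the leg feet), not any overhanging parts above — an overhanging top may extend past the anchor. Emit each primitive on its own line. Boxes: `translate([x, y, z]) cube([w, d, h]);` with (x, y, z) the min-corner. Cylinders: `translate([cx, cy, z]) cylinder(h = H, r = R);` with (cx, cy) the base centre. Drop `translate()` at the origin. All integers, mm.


translate([106, 167, 378]) cube([337, 271, 39]);
translate([130, 191, 0]) cylinder(h = 378, r = 24);
translate([419, 191, 0]) cylinder(h = 378, r = 24);
translate([130, 414, 0]) cylinder(h = 378, r = 24);
translate([419, 414, 0]) cylinder(h = 378, r = 24);


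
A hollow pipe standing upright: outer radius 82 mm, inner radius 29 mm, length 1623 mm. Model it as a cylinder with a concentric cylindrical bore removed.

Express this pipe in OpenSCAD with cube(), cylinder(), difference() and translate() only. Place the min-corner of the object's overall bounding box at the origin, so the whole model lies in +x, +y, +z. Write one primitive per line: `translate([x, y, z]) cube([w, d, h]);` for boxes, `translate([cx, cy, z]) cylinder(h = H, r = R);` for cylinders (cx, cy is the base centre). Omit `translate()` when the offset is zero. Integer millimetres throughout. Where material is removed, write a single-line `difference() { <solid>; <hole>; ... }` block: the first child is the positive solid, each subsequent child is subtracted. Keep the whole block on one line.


difference() { translate([82, 82, 0]) cylinder(h = 1623, r = 82); translate([82, 82, 0]) cylinder(h = 1623, r = 29); }


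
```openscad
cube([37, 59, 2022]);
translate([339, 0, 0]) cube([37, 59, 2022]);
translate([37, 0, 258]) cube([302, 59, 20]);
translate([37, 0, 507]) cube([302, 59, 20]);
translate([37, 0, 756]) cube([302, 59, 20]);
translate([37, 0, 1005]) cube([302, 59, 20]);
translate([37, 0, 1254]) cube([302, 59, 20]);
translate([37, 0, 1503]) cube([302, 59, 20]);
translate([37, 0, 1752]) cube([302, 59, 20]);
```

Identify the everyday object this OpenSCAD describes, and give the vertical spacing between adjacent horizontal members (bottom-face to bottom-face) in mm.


A ladder. The rung spacing is 249 mm.

Two tall 37×59 posts with 7 short bars between them — a ladder. Adjacent rungs sit at z = 258 and z = 507, so the spacing is 507 − 258 = 249 mm.


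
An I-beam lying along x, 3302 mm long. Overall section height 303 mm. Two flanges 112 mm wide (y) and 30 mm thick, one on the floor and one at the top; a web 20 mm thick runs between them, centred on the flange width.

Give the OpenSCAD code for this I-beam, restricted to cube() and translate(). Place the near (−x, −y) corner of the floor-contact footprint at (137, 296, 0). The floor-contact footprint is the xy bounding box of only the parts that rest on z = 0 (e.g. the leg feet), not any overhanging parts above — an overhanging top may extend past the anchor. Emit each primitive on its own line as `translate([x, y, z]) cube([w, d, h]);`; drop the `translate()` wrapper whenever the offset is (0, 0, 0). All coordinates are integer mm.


translate([137, 296, 0]) cube([3302, 112, 30]);
translate([137, 342, 30]) cube([3302, 20, 243]);
translate([137, 296, 273]) cube([3302, 112, 30]);


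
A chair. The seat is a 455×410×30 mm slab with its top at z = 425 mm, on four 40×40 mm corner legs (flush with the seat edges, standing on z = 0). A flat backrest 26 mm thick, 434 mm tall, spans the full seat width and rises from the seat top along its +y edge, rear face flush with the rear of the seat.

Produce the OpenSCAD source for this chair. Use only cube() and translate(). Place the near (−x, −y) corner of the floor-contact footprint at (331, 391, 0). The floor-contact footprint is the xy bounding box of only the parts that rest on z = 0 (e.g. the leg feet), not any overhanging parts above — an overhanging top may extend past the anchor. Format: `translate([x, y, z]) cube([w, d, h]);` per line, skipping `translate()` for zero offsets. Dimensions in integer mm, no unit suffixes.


translate([331, 391, 395]) cube([455, 410, 30]);
translate([331, 391, 0]) cube([40, 40, 395]);
translate([746, 391, 0]) cube([40, 40, 395]);
translate([331, 761, 0]) cube([40, 40, 395]);
translate([746, 761, 0]) cube([40, 40, 395]);
translate([331, 775, 425]) cube([455, 26, 434]);


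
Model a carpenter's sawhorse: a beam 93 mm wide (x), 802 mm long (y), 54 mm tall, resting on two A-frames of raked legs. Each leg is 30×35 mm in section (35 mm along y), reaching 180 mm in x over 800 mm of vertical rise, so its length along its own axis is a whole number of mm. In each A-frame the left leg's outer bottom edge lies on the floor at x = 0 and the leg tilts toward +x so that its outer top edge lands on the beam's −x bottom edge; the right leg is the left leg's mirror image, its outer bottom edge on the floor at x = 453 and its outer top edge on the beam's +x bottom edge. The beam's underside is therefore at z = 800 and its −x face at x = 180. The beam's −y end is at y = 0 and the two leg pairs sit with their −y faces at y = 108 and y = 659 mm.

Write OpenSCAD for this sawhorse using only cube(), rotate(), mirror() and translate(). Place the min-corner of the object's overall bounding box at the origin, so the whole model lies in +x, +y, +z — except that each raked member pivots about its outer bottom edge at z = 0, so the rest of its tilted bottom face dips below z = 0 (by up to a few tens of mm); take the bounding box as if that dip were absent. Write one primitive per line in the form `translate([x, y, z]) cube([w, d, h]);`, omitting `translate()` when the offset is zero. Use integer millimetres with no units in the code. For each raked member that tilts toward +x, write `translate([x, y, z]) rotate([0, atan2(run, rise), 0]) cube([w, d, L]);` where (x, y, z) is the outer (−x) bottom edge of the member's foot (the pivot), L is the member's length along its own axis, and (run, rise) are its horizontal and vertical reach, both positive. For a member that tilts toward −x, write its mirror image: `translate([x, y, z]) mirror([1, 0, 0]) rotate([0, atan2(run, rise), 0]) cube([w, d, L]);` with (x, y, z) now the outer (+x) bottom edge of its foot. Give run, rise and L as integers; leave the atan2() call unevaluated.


// leg length = √(180² + 800²) = 820
// right-leg outer foot x = 2·180 + 93 = 453
// beam min-corner = (180, 0, 800)
translate([180, 0, 800]) cube([93, 802, 54]);
translate([0, 108, 0]) rotate([0, atan2(180, 800), 0]) cube([30, 35, 820]);
translate([453, 108, 0]) mirror([1, 0, 0]) rotate([0, atan2(180, 800), 0]) cube([30, 35, 820]);
translate([0, 659, 0]) rotate([0, atan2(180, 800), 0]) cube([30, 35, 820]);
translate([453, 659, 0]) mirror([1, 0, 0]) rotate([0, atan2(180, 800), 0]) cube([30, 35, 820]);


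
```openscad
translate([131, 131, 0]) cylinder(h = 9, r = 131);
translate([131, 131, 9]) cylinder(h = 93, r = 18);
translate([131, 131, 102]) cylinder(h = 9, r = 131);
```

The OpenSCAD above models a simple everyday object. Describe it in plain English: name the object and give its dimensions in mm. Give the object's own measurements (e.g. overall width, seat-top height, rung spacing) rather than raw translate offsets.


A spool: two coaxial disc flanges of radius 131 mm and thickness 9 mm, joined by a core cylinder of radius 18 mm and height 93 mm. The lower flange rests on z = 0 and the three cylinders share a vertical axis.


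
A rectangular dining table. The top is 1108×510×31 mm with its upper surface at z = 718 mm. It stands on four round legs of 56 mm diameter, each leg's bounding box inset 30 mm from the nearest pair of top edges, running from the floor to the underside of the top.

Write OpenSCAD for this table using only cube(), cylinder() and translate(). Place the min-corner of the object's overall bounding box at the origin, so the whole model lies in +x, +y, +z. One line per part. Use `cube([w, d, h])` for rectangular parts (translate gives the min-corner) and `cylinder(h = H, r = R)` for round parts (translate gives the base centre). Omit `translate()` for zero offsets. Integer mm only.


translate([0, 0, 687]) cube([1108, 510, 31]);
translate([58, 58, 0]) cylinder(h = 687, r = 28);
translate([1050, 58, 0]) cylinder(h = 687, r = 28);
translate([58, 452, 0]) cylinder(h = 687, r = 28);
translate([1050, 452, 0]) cylinder(h = 687, r = 28);


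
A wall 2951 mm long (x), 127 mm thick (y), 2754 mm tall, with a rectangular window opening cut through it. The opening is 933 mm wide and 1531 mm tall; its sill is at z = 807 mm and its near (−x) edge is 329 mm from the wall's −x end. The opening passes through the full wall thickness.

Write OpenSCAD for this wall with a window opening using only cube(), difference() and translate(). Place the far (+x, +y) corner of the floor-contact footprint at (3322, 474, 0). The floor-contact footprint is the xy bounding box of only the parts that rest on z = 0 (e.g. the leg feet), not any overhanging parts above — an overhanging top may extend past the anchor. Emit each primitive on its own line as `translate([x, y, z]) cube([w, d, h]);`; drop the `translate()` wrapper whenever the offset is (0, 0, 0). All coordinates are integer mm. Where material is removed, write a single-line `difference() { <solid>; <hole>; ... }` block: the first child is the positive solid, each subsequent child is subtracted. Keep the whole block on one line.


difference() { translate([371, 347, 0]) cube([2951, 127, 2754]); translate([700, 347, 807]) cube([933, 127, 1531]); }


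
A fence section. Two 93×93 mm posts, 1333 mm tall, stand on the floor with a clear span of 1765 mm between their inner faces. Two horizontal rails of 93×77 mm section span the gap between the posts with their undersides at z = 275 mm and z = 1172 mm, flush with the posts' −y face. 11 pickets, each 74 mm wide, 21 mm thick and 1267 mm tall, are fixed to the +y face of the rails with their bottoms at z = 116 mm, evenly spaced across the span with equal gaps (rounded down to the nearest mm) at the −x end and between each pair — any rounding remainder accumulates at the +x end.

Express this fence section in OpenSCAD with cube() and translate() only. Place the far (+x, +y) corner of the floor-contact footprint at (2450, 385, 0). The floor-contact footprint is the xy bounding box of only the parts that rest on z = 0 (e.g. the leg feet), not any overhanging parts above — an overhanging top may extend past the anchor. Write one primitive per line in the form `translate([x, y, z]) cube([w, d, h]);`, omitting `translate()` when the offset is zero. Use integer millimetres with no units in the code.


translate([499, 292, 0]) cube([93, 93, 1333]);
translate([2357, 292, 0]) cube([93, 93, 1333]);
translate([592, 292, 275]) cube([1765, 93, 77]);
translate([592, 292, 1172]) cube([1765, 93, 77]);
translate([671, 385, 116]) cube([74, 21, 1267]);
translate([824, 385, 116]) cube([74, 21, 1267]);
translate([977, 385, 116]) cube([74, 21, 1267]);
translate([1130, 385, 116]) cube([74, 21, 1267]);
translate([1283, 385, 116]) cube([74, 21, 1267]);
translate([1436, 385, 116]) cube([74, 21, 1267]);
translate([1589, 385, 116]) cube([74, 21, 1267]);
translate([1742, 385, 116]) cube([74, 21, 1267]);
translate([1895, 385, 116]) cube([74, 21, 1267]);
translate([2048, 385, 116]) cube([74, 21, 1267]);
translate([2201, 385, 116]) cube([74, 21, 1267]);


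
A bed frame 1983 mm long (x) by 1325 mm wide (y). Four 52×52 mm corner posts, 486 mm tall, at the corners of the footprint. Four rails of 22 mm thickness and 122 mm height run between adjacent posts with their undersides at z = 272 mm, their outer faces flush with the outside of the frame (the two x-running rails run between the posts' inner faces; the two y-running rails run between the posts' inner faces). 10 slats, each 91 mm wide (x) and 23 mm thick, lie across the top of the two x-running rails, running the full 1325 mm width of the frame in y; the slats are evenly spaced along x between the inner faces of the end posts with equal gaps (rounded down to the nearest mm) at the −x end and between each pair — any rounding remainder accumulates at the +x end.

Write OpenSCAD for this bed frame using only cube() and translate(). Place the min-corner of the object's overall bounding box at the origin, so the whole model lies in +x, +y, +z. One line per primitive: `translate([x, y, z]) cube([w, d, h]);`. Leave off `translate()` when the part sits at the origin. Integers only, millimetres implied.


cube([52, 52, 486]);
translate([0, 1273, 0]) cube([52, 52, 486]);
translate([1931, 0, 0]) cube([52, 52, 486]);
translate([1931, 1273, 0]) cube([52, 52, 486]);
translate([52, 0, 272]) cube([1879, 22, 122]);
translate([52, 1303, 272]) cube([1879, 22, 122]);
translate([0, 52, 272]) cube([22, 1221, 122]);
translate([1961, 52, 272]) cube([22, 1221, 122]);
translate([140, 0, 394]) cube([91, 1325, 23]);
translate([319, 0, 394]) cube([91, 1325, 23]);
translate([498, 0, 394]) cube([91, 1325, 23]);
translate([677, 0, 394]) cube([91, 1325, 23]);
translate([856, 0, 394]) cube([91, 1325, 23]);
translate([1035, 0, 394]) cube([91, 1325, 23]);
translate([1214, 0, 394]) cube([91, 1325, 23]);
translate([1393, 0, 394]) cube([91, 1325, 23]);
translate([1572, 0, 394]) cube([91, 1325, 23]);
translate([1751, 0, 394]) cube([91, 1325, 23]);


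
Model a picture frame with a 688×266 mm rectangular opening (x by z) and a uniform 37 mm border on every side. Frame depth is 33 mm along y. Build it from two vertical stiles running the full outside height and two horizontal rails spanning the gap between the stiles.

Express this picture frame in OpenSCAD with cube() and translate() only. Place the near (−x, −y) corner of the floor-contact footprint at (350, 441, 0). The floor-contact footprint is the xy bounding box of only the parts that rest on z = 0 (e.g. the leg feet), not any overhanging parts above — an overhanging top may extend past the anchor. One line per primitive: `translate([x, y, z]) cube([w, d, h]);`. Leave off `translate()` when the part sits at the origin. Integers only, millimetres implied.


translate([350, 441, 0]) cube([37, 33, 340]);
translate([1075, 441, 0]) cube([37, 33, 340]);
translate([387, 441, 0]) cube([688, 33, 37]);
translate([387, 441, 303]) cube([688, 33, 37]);


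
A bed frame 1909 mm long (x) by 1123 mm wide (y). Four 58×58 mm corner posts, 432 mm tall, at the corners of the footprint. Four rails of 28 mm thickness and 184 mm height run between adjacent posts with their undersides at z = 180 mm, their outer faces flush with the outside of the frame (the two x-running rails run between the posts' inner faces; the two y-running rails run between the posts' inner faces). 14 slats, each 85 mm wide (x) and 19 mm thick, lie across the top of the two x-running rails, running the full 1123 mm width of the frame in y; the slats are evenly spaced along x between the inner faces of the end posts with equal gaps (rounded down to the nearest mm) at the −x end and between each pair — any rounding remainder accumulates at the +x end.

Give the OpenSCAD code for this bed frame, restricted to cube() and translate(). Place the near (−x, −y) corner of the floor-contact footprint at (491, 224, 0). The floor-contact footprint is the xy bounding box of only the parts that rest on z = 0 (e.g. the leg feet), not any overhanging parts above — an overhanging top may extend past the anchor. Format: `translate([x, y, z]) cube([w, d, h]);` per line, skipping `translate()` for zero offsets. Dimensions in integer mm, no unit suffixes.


// slat z = rail_z + rail_h = 180 + 184 = 364
// slat gap = ⌊(1793 − 14·85) / 15⌋ = 40
translate([491, 224, 0]) cube([58, 58, 432]);
translate([491, 1289, 0]) cube([58, 58, 432]);
translate([2342, 224, 0]) cube([58, 58, 432]);
translate([2342, 1289, 0]) cube([58, 58, 432]);
translate([549, 224, 180]) cube([1793, 28, 184]);
translate([549, 1319, 180]) cube([1793, 28, 184]);
translate([491, 282, 180]) cube([28, 1007, 184]);
translate([2372, 282, 180]) cube([28, 1007, 184]);
translate([589, 224, 364]) cube([85, 1123, 19]);
translate([714, 224, 364]) cube([85, 1123, 19]);
translate([839, 224, 364]) cube([85, 1123, 19]);
translate([964, 224, 364]) cube([85, 1123, 19]);
translate([1089, 224, 364]) cube([85, 1123, 19]);
translate([1214, 224, 364]) cube([85, 1123, 19]);
translate([1339, 224, 364]) cube([85, 1123, 19]);
translate([1464, 224, 364]) cube([85, 1123, 19]);
translate([1589, 224, 364]) cube([85, 1123, 19]);
translate([1714, 224, 364]) cube([85, 1123, 19]);
translate([1839, 224, 364]) cube([85, 1123, 19]);
translate([1964, 224, 364]) cube([85, 1123, 19]);
translate([2089, 224, 364]) cube([85, 1123, 19]);
translate([2214, 224, 364]) cube([85, 1123, 19]);


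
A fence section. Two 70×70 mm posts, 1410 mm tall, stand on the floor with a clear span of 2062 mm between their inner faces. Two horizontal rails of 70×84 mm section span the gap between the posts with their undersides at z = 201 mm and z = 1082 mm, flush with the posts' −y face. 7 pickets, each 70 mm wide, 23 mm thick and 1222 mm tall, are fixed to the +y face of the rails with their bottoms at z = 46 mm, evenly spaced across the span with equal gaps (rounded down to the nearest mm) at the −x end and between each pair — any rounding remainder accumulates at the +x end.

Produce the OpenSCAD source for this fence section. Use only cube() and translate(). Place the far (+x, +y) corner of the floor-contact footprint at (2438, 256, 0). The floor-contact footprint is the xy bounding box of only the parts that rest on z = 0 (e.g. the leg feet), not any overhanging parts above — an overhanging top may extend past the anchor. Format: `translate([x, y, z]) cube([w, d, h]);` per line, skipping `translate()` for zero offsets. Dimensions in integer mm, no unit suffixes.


translate([236, 186, 0]) cube([70, 70, 1410]);
translate([2368, 186, 0]) cube([70, 70, 1410]);
translate([306, 186, 201]) cube([2062, 70, 84]);
translate([306, 186, 1082]) cube([2062, 70, 84]);
translate([502, 256, 46]) cube([70, 23, 1222]);
translate([768, 256, 46]) cube([70, 23, 1222]);
translate([1034, 256, 46]) cube([70, 23, 1222]);
translate([1300, 256, 46]) cube([70, 23, 1222]);
translate([1566, 256, 46]) cube([70, 23, 1222]);
translate([1832, 256, 46]) cube([70, 23, 1222]);
translate([2098, 256, 46]) cube([70, 23, 1222]);


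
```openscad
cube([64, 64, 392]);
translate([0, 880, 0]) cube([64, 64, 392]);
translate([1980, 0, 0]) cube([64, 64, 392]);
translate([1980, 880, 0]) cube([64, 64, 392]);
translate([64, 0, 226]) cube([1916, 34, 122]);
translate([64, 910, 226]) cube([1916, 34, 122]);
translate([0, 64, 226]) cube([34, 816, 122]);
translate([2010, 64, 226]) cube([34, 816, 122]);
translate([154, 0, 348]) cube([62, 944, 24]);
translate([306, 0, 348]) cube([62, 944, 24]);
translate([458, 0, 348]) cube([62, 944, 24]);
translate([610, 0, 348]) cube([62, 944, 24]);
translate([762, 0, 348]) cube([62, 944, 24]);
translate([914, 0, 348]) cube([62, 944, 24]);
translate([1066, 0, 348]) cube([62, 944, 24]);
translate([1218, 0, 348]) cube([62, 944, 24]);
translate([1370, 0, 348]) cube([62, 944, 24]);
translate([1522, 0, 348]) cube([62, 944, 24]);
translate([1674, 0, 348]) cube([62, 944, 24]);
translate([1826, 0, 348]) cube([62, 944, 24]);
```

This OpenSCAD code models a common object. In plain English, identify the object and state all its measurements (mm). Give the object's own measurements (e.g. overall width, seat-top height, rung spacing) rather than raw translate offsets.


A bed frame 2044 mm long (x) by 944 mm wide (y). Four 64×64 mm corner posts, 392 mm tall, at the corners of the footprint. Four rails of 34 mm thickness and 122 mm height run between adjacent posts with their undersides at z = 226 mm, their outer faces flush with the outside of the frame (the two x-running rails run between the posts' inner faces; the two y-running rails run between the posts' inner faces). 12 slats, each 62 mm wide (x) and 24 mm thick, lie across the top of the two x-running rails, running the full 944 mm width of the frame in y; along x they sit between the end posts with a 90 mm gap after the −x posts and between neighbouring slats, leaving 92 mm before the +x posts.
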